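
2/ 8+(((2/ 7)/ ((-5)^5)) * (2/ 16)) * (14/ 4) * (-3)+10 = 256253/ 25000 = 10.25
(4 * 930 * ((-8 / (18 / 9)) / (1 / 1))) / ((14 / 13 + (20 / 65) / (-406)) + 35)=-412.46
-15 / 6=-5 / 2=-2.50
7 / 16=0.44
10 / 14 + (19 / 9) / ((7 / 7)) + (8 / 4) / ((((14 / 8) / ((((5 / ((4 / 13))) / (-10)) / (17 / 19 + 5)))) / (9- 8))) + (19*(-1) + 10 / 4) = -13.99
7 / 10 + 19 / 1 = 197 / 10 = 19.70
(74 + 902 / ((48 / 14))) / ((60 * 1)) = 809 / 144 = 5.62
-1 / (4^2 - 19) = 1 / 3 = 0.33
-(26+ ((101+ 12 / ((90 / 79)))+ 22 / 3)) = -2173 / 15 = -144.87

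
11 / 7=1.57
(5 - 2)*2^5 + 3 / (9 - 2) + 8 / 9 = 6131 / 63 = 97.32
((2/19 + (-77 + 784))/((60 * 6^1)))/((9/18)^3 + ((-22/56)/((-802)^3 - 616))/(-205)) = 994519253479640/63290953606239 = 15.71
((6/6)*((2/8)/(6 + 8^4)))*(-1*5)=-5/16408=-0.00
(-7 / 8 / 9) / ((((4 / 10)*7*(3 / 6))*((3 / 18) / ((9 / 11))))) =-15 / 44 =-0.34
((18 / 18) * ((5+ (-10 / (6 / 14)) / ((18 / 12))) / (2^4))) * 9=-95 / 16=-5.94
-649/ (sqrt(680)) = -649* sqrt(170)/ 340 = -24.89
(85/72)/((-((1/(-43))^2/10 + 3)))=-46225/117468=-0.39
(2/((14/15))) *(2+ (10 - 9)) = 45/7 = 6.43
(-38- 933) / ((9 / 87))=-28159 / 3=-9386.33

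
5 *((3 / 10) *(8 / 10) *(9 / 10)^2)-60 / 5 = -2757 / 250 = -11.03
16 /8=2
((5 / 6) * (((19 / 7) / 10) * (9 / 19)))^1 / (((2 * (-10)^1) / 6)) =-9 / 280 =-0.03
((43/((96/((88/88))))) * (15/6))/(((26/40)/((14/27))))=7525/8424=0.89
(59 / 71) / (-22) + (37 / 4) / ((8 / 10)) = 144013 / 12496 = 11.52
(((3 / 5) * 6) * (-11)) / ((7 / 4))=-792 / 35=-22.63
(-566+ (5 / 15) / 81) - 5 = -138752 / 243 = -571.00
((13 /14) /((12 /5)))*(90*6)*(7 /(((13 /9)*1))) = 2025 /2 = 1012.50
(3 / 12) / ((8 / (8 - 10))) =-1 / 16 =-0.06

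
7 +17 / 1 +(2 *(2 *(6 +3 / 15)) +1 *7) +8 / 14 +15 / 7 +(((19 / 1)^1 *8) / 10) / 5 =10772 / 175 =61.55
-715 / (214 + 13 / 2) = -1430 / 441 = -3.24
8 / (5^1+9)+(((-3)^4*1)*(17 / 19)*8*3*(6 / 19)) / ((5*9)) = 12.78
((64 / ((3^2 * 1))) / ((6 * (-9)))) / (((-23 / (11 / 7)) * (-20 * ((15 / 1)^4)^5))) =-88 / 65047009525453090667724609375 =-0.00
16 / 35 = 0.46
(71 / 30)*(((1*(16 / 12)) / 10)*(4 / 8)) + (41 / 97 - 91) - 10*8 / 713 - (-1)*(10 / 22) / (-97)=-30994870609 / 342346950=-90.54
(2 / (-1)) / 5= -0.40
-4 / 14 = -2 / 7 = -0.29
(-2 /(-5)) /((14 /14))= 2 /5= 0.40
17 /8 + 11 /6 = 95 /24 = 3.96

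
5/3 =1.67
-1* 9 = -9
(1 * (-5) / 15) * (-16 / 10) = 8 / 15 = 0.53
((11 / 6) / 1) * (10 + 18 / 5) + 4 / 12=379 / 15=25.27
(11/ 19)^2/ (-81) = -121/ 29241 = -0.00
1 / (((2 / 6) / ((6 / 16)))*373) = 9 / 2984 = 0.00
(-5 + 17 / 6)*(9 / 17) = -39 / 34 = -1.15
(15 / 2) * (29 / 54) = 145 / 36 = 4.03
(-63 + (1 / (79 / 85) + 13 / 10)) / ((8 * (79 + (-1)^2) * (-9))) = 47893 / 4550400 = 0.01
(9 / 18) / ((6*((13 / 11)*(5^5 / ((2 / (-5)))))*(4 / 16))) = -22 / 609375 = -0.00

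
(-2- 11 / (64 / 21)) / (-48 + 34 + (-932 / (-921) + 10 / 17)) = 5620863 / 12425216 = 0.45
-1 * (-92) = 92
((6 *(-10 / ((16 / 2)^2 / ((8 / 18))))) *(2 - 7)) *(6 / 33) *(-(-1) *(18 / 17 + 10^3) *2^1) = 425450 / 561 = 758.38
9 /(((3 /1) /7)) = 21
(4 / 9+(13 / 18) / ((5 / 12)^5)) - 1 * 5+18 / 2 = 1742408 / 28125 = 61.95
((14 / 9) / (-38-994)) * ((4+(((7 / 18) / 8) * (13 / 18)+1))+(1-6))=-637 / 12037248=-0.00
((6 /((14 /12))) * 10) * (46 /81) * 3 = 87.62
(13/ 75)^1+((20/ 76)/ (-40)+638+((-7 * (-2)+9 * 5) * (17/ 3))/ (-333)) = 637.16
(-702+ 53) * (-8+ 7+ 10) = -5841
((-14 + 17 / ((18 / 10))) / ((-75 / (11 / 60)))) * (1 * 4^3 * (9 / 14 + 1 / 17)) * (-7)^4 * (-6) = -413339696 / 57375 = -7204.18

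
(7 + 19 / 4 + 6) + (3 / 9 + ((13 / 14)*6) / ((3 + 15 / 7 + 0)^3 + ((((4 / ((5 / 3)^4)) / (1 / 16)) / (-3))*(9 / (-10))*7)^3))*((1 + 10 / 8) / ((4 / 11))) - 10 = 330150042445290259 / 33624071926152192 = 9.82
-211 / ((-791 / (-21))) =-633 / 113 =-5.60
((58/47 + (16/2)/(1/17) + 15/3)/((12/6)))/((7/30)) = 14325/47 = 304.79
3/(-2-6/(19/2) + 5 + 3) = 19/34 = 0.56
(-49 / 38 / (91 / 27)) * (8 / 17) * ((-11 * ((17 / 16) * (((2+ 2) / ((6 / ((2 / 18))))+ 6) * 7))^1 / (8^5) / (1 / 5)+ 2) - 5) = 76196239 / 137592832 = 0.55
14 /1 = 14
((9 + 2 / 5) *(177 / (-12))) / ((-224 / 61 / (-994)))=-12009863 / 320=-37530.82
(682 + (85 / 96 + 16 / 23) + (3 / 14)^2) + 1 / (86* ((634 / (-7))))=1008189068365 / 1474765152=683.63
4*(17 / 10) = 34 / 5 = 6.80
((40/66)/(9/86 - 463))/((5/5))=-1720/1313697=-0.00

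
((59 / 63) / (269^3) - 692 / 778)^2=180030848984285555226961 / 227558981642512006145169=0.79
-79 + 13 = -66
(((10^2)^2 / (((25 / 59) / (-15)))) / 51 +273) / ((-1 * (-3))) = -113359 / 51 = -2222.73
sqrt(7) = 2.65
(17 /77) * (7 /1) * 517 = 799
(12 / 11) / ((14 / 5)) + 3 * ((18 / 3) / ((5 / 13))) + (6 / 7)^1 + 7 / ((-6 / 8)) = 38.71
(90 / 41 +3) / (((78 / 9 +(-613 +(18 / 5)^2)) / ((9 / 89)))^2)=97048125 / 638866139847449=0.00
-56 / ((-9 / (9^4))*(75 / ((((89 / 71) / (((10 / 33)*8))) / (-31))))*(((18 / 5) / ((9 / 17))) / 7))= -34970859 / 3741700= -9.35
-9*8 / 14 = -36 / 7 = -5.14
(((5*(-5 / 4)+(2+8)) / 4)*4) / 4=15 / 16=0.94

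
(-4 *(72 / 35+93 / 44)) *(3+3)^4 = -8324208 / 385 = -21621.32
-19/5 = -3.80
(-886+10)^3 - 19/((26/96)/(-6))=-8738872416/13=-672220955.08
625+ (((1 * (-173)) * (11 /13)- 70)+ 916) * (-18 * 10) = -1628975 /13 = -125305.77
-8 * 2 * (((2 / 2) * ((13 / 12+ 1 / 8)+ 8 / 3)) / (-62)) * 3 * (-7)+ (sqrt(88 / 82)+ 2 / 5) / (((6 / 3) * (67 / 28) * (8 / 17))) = -13951 / 670+ 119 * sqrt(451) / 5494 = -20.36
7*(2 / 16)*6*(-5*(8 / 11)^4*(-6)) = 645120 / 14641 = 44.06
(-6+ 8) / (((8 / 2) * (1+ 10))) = 1 / 22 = 0.05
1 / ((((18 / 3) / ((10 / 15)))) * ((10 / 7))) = 7 / 90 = 0.08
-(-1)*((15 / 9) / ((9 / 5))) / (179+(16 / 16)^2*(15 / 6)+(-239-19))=-50 / 4131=-0.01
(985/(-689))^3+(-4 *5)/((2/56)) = -184122022265/327082769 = -562.92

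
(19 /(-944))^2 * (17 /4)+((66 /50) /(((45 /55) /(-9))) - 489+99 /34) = -500.61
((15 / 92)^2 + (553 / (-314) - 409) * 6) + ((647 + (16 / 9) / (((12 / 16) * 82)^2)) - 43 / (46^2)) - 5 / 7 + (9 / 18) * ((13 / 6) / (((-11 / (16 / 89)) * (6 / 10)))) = -2254629844008233387 / 1239963128634384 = -1818.30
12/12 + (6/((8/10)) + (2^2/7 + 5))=197/14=14.07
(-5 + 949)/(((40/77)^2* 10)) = 349811/1000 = 349.81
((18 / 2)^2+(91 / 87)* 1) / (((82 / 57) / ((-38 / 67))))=-2576818 / 79663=-32.35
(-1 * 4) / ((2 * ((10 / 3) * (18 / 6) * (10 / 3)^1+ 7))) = -6 / 121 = -0.05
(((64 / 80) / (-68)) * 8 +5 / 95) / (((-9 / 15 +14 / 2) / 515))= -3.34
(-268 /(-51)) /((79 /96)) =8576 /1343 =6.39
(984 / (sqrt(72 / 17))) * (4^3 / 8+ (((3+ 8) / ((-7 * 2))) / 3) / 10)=137309 * sqrt(34) / 210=3812.58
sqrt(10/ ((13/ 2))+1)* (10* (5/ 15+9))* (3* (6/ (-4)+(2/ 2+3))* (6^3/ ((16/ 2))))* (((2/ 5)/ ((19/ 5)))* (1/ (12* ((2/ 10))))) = 15750* sqrt(429)/ 247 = 1320.72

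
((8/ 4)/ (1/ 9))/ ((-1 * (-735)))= 6/ 245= 0.02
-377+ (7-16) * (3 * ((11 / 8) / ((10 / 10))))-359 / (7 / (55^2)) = -8710991 / 56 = -155553.41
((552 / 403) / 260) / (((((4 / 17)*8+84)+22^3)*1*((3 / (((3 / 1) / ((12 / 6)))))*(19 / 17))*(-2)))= -19941 / 181638435160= -0.00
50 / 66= 0.76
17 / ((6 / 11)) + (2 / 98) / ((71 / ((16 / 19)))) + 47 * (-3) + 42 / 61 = -2640530791 / 24192966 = -109.14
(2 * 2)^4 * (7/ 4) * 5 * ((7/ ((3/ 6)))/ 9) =31360/ 9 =3484.44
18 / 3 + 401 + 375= 782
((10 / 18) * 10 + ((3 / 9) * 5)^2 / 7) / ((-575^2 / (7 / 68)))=-1 / 539580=-0.00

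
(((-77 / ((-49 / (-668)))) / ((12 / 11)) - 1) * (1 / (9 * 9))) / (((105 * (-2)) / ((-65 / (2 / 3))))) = -65741 / 11907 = -5.52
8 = 8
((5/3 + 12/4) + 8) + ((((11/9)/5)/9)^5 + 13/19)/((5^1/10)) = 2905653673619938/207027823809375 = 14.04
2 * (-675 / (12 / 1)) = -225 / 2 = -112.50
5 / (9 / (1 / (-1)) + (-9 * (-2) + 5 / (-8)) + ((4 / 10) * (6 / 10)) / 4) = 1000 / 1687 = 0.59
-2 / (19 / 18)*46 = -1656 / 19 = -87.16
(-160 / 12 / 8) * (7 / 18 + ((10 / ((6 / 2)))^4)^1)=-100315 / 486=-206.41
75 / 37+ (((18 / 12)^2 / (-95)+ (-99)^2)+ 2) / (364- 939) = -121442347 / 8084500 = -15.02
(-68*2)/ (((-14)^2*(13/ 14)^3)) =-1904/ 2197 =-0.87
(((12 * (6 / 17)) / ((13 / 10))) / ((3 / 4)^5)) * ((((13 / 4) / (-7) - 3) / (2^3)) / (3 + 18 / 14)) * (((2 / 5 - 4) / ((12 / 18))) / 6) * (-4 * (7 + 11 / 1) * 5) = -99328 / 221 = -449.45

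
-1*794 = -794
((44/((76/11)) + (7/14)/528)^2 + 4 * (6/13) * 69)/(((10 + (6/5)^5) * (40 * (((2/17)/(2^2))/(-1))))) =-9338912273823125/816944253345792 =-11.43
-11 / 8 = -1.38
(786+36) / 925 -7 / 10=349 / 1850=0.19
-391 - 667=-1058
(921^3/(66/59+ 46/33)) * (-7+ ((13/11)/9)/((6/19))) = -20029781363421/9784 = -2047197604.60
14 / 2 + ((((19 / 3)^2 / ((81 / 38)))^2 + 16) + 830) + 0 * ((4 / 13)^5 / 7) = 641502697 / 531441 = 1207.10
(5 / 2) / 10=1 / 4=0.25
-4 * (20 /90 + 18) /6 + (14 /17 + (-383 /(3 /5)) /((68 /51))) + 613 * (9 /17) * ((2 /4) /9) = -866675 /1836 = -472.05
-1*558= -558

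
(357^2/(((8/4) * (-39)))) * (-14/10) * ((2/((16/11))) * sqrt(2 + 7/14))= 3271191 * sqrt(10)/2080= 4973.28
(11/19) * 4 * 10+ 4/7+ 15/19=3261/133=24.52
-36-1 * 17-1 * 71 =-124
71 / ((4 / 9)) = 639 / 4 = 159.75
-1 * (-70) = 70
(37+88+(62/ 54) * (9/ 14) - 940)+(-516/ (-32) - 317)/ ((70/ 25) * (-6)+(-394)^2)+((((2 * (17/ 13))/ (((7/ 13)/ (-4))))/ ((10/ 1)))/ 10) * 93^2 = -8131539740839/ 3259603200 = -2494.64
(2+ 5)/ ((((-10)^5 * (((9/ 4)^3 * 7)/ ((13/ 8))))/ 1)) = -13/ 9112500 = -0.00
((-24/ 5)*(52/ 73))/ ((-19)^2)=-1248/ 131765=-0.01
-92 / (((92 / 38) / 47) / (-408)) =728688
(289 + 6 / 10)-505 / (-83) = 122709 / 415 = 295.68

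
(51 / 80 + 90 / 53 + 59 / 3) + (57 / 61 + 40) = 48833849 / 775920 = 62.94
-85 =-85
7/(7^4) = 1/343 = 0.00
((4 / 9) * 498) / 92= 166 / 69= 2.41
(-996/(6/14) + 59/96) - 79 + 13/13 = -230533/96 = -2401.39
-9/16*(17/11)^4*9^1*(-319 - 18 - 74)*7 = 19463483277/234256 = 83086.38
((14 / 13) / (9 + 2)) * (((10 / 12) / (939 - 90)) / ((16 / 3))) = 0.00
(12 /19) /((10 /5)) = 6 /19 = 0.32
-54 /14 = -27 /7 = -3.86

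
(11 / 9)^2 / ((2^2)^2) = 121 / 1296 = 0.09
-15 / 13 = -1.15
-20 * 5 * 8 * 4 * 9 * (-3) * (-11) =-950400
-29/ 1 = -29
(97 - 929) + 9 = -823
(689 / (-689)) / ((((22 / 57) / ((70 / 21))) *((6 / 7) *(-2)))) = 665 / 132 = 5.04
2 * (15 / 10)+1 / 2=7 / 2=3.50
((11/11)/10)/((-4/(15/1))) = -3/8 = -0.38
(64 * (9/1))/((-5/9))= -5184/5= -1036.80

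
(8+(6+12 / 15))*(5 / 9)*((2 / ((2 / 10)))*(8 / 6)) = 2960 / 27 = 109.63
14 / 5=2.80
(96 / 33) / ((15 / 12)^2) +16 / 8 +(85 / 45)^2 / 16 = 4.08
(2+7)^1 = 9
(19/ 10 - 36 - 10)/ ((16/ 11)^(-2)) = -56448/ 605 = -93.30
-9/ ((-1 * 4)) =9/ 4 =2.25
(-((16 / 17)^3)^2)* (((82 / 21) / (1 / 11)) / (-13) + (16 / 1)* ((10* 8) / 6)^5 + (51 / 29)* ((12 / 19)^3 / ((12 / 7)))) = -497553553319624915812352 / 106169554484469567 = -4686405.21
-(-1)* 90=90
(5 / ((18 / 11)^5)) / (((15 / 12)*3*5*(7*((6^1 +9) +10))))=161051 / 1240029000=0.00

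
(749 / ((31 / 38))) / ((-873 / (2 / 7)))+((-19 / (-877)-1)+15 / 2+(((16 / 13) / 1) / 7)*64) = 75480967787 / 4319633682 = 17.47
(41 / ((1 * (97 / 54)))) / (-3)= -738 / 97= -7.61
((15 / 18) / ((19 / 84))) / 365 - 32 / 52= -10914 / 18031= -0.61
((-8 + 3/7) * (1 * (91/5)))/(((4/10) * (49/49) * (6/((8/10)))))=-689/15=-45.93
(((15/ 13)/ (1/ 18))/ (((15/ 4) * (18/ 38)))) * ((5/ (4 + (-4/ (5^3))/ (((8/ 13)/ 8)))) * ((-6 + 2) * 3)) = -35625/ 182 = -195.74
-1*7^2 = -49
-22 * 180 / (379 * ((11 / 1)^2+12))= -3960 / 50407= -0.08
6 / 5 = 1.20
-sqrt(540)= -6*sqrt(15)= -23.24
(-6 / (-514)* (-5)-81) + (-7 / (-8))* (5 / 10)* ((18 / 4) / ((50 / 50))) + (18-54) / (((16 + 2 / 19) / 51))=-1587969 / 8224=-193.09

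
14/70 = 1/5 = 0.20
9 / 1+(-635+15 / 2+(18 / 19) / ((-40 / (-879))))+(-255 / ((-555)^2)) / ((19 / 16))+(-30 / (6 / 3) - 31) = -1004569181 / 1560660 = -643.68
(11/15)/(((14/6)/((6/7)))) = 66/245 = 0.27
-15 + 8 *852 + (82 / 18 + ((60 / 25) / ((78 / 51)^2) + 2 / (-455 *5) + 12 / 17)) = 30802801657 / 4524975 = 6807.29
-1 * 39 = -39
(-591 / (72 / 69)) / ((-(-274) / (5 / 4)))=-2.58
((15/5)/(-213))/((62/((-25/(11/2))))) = 0.00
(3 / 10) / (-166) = -3 / 1660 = -0.00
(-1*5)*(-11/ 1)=55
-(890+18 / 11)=-9808 / 11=-891.64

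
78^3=474552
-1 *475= -475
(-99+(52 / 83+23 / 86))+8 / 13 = -9046549 / 92794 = -97.49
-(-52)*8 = 416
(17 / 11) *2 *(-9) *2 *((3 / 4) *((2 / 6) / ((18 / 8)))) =-68 / 11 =-6.18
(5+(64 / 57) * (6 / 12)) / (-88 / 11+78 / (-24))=-1268 / 2565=-0.49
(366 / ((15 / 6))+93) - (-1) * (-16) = 1117 / 5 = 223.40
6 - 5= 1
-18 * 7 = -126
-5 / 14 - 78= -1097 / 14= -78.36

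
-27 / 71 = -0.38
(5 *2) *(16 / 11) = 160 / 11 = 14.55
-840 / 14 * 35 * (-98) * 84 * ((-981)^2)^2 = 16010344836465991200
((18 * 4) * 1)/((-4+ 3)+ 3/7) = -126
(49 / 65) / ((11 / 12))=588 / 715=0.82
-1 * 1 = -1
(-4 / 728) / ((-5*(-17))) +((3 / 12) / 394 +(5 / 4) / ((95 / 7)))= 21465123 / 231616840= 0.09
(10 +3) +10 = 23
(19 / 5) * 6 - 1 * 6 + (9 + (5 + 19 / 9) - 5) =27.91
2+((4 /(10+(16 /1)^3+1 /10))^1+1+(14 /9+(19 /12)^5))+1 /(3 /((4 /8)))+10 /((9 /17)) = 114307547173 /3405763584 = 33.56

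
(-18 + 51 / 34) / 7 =-33 / 14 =-2.36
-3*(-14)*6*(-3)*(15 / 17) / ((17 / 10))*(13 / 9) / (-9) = 18200 / 289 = 62.98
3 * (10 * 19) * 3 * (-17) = -29070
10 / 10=1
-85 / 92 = -0.92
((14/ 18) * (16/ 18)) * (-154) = -106.47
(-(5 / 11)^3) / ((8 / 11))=-125 / 968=-0.13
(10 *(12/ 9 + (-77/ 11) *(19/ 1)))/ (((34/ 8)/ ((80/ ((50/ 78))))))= -657280/ 17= -38663.53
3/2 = 1.50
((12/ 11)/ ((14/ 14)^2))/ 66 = 2/ 121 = 0.02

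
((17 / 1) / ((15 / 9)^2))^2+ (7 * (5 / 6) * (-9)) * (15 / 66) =701871 / 27500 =25.52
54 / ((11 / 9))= 486 / 11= 44.18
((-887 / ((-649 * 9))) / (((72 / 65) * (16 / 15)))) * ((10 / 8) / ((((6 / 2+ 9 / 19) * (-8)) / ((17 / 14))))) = -465564125 / 66319368192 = -0.01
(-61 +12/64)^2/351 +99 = 9842473/89856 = 109.54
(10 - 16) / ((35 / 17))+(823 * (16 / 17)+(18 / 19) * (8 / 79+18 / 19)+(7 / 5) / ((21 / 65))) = 39554321407 / 50906415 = 777.00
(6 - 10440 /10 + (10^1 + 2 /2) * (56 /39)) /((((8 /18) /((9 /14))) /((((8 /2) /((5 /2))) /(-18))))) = 59799 /455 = 131.43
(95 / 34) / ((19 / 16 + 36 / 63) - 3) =-5320 / 2363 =-2.25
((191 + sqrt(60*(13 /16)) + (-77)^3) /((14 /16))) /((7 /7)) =-3650736 /7 + 4*sqrt(195) /7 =-521525.73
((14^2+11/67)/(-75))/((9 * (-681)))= 4381/10266075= 0.00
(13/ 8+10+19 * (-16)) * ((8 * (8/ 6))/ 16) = -2339/ 12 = -194.92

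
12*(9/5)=108/5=21.60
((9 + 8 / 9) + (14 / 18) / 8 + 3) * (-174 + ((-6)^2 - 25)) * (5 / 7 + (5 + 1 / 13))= -80317435 / 6552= -12258.46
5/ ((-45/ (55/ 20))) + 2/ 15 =-31/ 180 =-0.17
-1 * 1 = -1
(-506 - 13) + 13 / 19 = -9848 / 19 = -518.32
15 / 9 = 5 / 3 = 1.67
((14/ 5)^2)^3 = 481.89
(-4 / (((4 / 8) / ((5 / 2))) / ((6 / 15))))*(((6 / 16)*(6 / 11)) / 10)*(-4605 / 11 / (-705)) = -2763 / 28435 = -0.10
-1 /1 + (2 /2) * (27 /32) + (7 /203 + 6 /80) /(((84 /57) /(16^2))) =612653 /32480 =18.86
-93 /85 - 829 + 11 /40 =-564277 /680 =-829.82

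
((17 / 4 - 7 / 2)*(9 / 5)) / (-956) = -27 / 19120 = -0.00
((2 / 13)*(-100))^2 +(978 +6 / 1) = 206296 / 169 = 1220.69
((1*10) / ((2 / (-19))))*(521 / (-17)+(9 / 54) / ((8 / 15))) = 783845 / 272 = 2881.78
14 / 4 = 7 / 2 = 3.50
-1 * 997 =-997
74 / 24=37 / 12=3.08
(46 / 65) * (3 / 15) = 46 / 325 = 0.14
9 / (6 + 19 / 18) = 162 / 127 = 1.28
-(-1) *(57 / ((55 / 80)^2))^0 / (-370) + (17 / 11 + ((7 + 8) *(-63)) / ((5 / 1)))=-762951 / 4070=-187.46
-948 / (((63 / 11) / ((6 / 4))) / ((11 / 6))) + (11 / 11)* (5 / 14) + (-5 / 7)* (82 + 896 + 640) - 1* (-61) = -65081 / 42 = -1549.55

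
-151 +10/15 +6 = -433/3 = -144.33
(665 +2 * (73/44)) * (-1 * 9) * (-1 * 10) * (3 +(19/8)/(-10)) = 29244267/176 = 166160.61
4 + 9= 13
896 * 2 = 1792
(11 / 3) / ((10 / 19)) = 209 / 30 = 6.97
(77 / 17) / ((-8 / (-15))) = 1155 / 136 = 8.49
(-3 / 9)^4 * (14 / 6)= 7 / 243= 0.03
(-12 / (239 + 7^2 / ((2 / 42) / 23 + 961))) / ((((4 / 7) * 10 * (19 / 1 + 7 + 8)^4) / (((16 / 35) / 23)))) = -696246 / 5328752238058225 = -0.00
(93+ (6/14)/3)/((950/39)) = 12714/3325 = 3.82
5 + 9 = 14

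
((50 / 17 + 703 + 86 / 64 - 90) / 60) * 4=335803 / 8160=41.15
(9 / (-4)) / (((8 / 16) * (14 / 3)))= -27 / 28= -0.96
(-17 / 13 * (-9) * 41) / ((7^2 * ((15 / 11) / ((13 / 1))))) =23001 / 245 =93.88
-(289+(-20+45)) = -314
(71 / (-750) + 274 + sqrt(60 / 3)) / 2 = 139.19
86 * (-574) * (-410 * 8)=161913920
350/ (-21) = -50/ 3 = -16.67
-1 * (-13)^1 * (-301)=-3913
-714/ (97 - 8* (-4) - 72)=-238/ 19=-12.53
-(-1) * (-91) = -91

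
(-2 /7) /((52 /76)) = -38 /91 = -0.42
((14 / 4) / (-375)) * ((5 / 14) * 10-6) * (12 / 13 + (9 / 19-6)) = -6443 / 61750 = -0.10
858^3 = 631628712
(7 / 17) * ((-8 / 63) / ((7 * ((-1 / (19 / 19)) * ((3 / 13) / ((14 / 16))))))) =13 / 459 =0.03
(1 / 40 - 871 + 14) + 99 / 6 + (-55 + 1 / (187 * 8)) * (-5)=-2114889 / 3740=-565.48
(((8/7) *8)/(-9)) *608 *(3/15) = -38912/315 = -123.53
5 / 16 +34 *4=2181 / 16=136.31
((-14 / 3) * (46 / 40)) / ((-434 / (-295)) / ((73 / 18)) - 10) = 693427 / 1245228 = 0.56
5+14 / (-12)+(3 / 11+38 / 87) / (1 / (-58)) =-37.32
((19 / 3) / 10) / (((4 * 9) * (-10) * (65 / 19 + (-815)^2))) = -361 / 136299672000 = -0.00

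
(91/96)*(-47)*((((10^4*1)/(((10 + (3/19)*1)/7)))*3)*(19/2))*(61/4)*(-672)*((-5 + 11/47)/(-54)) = 7914121738.63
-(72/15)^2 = -576/25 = -23.04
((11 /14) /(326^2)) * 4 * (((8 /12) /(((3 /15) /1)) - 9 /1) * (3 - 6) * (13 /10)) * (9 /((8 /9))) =196911 /29757280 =0.01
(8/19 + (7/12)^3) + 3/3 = 53173/32832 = 1.62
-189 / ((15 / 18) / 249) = -282366 / 5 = -56473.20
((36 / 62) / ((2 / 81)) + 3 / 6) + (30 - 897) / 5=-46309 / 310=-149.38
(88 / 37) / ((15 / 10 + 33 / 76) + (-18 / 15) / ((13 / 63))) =-39520 / 64491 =-0.61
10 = 10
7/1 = 7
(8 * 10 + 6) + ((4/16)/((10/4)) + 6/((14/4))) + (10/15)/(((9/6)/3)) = 18721/210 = 89.15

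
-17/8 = -2.12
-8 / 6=-4 / 3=-1.33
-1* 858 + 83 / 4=-837.25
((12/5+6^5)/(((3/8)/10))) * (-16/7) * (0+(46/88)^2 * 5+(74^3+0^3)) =-23246787268288/121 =-192122208828.83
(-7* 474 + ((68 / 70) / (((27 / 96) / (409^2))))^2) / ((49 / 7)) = 33124628665757434 / 694575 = 47690499464.79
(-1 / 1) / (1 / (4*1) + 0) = -4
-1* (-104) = 104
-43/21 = -2.05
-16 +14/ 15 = -226/ 15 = -15.07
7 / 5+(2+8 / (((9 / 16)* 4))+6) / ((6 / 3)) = 323 / 45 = 7.18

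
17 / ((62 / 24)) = 204 / 31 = 6.58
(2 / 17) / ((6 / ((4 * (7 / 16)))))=7 / 204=0.03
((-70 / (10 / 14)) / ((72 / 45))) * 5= -1225 / 4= -306.25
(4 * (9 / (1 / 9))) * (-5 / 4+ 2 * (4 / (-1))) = -2997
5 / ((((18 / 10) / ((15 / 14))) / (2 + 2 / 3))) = 7.94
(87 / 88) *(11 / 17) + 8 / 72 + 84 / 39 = 46219 / 15912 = 2.90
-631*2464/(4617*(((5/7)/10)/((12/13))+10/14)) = -12438272/29241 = -425.37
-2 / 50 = -1 / 25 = -0.04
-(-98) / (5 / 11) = 1078 / 5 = 215.60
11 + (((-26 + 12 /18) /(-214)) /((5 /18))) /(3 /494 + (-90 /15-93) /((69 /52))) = 1661913813 /151161575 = 10.99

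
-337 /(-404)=337 /404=0.83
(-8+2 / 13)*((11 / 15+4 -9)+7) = -1394 / 65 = -21.45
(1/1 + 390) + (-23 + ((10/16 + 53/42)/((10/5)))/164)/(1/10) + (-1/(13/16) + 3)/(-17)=980044301/6088992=160.95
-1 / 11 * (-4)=4 / 11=0.36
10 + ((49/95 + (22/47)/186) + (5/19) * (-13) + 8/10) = 655859/83049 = 7.90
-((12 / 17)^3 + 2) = -11554 / 4913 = -2.35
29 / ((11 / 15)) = 435 / 11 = 39.55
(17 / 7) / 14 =17 / 98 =0.17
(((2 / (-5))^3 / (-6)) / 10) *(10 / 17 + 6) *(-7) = -1568 / 31875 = -0.05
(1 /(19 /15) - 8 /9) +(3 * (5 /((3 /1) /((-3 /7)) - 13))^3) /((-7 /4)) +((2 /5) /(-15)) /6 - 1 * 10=-1608301 /159600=-10.08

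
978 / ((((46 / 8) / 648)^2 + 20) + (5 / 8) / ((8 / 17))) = 6570657792 / 143292769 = 45.85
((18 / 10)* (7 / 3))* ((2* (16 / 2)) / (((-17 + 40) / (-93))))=-31248 / 115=-271.72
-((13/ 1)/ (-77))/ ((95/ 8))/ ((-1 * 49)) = -104/ 358435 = -0.00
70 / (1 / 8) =560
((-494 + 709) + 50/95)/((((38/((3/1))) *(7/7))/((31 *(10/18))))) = 211575/722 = 293.04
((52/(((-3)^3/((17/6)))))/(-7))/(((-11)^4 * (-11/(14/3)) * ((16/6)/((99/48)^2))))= -221/6133248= -0.00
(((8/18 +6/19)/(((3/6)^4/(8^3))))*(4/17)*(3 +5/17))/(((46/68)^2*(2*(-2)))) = -238551040/90459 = -2637.12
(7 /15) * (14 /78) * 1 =49 /585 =0.08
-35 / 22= -1.59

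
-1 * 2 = -2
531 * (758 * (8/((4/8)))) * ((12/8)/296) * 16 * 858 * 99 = 1641071285568/37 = 44353277988.32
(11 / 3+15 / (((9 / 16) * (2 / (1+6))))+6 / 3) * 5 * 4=1980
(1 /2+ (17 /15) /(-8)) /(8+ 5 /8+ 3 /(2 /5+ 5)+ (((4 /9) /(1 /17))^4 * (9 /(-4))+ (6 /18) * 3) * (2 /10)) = -10449 /42489215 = -0.00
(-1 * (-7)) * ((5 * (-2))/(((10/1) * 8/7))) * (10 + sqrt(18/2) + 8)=-1029/8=-128.62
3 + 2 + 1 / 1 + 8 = 14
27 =27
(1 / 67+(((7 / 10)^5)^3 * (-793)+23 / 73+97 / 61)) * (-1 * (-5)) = -550355701174032166449 / 59670200000000000000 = -9.22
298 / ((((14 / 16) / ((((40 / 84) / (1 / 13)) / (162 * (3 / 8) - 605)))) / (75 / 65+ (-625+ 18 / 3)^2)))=-474998458880 / 320019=-1484282.05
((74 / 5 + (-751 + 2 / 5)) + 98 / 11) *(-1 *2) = 79958 / 55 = 1453.78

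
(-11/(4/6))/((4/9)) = -297/8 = -37.12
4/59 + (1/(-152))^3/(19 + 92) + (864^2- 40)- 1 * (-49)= 17168743590323653/22998830592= 746505.07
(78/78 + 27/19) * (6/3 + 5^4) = 1518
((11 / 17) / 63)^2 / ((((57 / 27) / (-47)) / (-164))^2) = 1406.27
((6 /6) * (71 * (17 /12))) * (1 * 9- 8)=1207 /12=100.58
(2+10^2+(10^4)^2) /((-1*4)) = -50000051 /2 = -25000025.50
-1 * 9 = -9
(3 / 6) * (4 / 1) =2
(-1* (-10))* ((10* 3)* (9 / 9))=300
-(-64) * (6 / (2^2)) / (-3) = -32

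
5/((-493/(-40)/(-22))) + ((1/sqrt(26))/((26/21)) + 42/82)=-170047/20213 + 21 * sqrt(26)/676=-8.25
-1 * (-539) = 539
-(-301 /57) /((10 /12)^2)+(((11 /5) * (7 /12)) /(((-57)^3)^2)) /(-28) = 312956886223241 /41155736698800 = 7.60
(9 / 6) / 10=3 / 20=0.15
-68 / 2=-34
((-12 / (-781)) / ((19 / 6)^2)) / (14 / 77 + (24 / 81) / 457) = 2665224 / 317388673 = 0.01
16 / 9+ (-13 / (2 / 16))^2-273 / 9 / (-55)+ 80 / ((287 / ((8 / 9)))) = 170771239 / 15785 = 10818.58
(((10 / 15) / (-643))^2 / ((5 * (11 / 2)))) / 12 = 2 / 613971765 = 0.00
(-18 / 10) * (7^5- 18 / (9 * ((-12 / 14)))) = -151284 / 5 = -30256.80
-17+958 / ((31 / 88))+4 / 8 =167585 / 62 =2702.98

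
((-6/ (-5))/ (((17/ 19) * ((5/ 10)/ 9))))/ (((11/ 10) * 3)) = 1368/ 187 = 7.32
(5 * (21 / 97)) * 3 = 315 / 97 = 3.25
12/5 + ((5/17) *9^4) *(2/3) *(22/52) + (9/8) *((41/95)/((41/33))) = 91885341/167960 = 547.07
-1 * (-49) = 49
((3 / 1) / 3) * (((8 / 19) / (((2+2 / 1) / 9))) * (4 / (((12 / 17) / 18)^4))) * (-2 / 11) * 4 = -243547236 / 209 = -1165297.78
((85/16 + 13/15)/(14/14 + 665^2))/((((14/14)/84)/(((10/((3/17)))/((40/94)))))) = 0.16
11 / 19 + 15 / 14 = 1.65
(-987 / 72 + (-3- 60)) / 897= -0.09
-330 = -330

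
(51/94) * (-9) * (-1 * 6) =1377/47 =29.30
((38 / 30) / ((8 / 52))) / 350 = 247 / 10500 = 0.02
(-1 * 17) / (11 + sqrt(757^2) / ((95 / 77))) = -1615 / 59334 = -0.03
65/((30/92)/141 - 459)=-140530/992353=-0.14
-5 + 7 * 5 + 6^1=36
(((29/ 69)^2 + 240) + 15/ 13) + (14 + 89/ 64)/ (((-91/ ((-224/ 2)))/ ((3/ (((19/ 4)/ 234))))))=3575885362/ 1175967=3040.80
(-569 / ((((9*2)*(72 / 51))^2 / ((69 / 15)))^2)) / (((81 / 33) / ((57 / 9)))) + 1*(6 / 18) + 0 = 0.26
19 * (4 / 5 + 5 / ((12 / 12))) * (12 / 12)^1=551 / 5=110.20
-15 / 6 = -5 / 2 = -2.50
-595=-595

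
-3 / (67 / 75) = -225 / 67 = -3.36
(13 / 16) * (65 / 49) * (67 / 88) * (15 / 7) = 849225 / 482944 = 1.76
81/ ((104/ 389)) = 31509/ 104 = 302.97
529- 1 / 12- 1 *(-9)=6455 / 12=537.92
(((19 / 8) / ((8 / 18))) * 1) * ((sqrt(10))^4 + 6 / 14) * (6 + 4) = 601065 / 112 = 5366.65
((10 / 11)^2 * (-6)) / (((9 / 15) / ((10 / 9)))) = -10000 / 1089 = -9.18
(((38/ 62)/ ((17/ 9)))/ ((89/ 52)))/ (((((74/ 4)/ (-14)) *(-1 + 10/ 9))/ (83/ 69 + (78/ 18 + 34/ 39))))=-330257088/ 39914453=-8.27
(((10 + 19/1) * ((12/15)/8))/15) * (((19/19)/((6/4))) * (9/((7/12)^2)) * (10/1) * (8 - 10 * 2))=-100224/245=-409.08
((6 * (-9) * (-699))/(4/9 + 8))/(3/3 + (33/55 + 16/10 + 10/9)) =7643565/7372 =1036.84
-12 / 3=-4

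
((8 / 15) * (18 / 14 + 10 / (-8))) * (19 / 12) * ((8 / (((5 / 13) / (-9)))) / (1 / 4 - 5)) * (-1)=-208 / 175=-1.19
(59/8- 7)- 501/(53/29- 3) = 58167/136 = 427.70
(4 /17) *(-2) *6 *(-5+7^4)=-115008 /17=-6765.18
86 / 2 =43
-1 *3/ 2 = -3/ 2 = -1.50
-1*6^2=-36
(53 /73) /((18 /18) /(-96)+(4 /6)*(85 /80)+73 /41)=208608 /712115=0.29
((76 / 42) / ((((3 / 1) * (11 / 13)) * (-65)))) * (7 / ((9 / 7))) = -266 / 4455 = -0.06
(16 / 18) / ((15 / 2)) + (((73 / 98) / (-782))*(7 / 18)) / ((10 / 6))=349679 / 2955960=0.12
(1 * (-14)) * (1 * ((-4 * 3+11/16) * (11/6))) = 13937/48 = 290.35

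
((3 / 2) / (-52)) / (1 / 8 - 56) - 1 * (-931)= 1803348 / 1937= 931.00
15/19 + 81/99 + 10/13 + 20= 22.38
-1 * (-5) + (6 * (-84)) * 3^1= -1507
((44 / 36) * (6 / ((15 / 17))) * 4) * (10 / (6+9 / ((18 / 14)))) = 2992 / 117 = 25.57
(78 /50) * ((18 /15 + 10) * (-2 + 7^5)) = 7340424 /25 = 293616.96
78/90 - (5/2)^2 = -323/60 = -5.38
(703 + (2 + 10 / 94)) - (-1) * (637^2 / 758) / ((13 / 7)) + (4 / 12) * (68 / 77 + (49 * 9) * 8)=17855343731 / 8229606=2169.65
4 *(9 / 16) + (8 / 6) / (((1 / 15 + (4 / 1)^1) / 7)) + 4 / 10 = 6033 / 1220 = 4.95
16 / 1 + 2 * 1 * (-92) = -168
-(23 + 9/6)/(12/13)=-637/24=-26.54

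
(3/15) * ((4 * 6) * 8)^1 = 192/5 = 38.40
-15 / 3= -5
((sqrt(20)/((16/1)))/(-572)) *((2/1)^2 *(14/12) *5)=-35 *sqrt(5)/6864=-0.01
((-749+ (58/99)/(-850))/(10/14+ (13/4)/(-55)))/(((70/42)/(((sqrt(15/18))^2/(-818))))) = 220599428/315700965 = 0.70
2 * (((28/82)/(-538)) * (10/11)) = -140/121319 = -0.00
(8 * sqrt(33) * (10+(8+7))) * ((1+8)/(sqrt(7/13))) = 1800 * sqrt(3003)/7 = 14091.33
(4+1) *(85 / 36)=425 / 36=11.81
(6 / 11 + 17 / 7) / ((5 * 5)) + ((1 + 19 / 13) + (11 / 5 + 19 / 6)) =1193267 / 150150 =7.95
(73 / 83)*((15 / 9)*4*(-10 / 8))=-1825 / 249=-7.33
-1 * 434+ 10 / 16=-3467 / 8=-433.38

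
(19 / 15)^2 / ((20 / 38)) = 6859 / 2250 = 3.05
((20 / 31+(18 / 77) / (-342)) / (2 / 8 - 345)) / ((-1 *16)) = 29229 / 250167148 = 0.00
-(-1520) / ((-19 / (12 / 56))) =-120 / 7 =-17.14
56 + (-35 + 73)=94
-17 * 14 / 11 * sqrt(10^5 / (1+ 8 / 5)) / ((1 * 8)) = -14875 * sqrt(26) / 143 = -530.41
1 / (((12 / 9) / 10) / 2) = 15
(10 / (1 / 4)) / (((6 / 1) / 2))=13.33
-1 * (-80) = 80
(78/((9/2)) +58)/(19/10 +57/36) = 21.63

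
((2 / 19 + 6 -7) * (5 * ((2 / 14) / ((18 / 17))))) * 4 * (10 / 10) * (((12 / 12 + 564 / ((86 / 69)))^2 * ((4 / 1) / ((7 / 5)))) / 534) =-10990352128900 / 4136569857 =-2656.88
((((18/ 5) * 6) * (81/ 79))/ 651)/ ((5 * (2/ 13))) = 18954/ 428575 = 0.04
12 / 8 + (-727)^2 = 1057061 / 2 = 528530.50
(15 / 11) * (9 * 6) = 73.64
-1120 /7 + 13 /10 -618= -776.70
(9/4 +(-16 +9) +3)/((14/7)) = -7/8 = -0.88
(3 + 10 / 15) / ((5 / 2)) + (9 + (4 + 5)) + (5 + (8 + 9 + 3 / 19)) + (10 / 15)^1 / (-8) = 47357 / 1140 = 41.54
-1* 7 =-7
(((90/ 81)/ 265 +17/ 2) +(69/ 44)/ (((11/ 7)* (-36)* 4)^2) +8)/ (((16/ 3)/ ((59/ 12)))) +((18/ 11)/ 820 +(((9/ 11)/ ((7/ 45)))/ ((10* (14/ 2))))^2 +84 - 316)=-13318579258615925683/ 61438929633607680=-216.78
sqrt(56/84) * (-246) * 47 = -3854 * sqrt(6) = -9440.33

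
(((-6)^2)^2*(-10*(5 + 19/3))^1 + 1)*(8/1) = -1175032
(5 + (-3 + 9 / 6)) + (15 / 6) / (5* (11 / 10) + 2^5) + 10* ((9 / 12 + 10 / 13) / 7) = 5.74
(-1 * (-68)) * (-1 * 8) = -544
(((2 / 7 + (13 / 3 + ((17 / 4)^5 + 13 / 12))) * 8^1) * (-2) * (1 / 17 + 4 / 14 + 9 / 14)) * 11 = -77393920285 / 319872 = -241952.78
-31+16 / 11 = -325 / 11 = -29.55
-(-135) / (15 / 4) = 36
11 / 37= 0.30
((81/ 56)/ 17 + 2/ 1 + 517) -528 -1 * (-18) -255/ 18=-14513/ 2856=-5.08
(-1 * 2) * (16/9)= -32/9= -3.56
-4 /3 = -1.33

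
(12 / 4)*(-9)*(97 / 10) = -2619 / 10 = -261.90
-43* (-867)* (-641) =-23897121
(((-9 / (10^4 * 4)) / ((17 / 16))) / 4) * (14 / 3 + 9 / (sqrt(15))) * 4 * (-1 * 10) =27 * sqrt(15) / 21250 + 21 / 2125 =0.01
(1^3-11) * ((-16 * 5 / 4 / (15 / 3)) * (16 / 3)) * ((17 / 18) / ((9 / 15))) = 27200 / 81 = 335.80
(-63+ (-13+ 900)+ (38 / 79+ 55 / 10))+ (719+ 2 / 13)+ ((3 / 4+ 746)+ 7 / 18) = 84897833 / 36972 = 2296.27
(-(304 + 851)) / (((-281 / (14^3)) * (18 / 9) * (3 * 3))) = 528220 / 843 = 626.60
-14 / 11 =-1.27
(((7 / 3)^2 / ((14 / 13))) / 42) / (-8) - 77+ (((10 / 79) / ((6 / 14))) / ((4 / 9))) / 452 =-594000167 / 7712928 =-77.01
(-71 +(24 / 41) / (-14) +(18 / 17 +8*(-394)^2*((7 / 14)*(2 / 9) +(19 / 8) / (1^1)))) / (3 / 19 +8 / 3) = 2575846918607 / 2356557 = 1093055.22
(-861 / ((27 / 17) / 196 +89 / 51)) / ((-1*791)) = 1229508 / 1980325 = 0.62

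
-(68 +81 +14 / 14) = -150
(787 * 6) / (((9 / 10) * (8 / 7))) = 27545 / 6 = 4590.83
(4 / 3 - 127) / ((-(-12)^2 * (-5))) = -377 / 2160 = -0.17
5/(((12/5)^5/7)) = 109375/248832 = 0.44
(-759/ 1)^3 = -437245479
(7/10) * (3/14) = 3/20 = 0.15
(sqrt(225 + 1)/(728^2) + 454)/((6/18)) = 3 * sqrt(226)/529984 + 1362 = 1362.00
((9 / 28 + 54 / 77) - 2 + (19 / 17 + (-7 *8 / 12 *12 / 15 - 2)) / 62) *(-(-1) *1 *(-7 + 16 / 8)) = 365809 / 69564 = 5.26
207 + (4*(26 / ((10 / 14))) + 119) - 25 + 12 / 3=2253 / 5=450.60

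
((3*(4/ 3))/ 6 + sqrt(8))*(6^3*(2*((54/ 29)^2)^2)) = 2448880128/ 707281 + 7346640384*sqrt(2)/ 707281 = 18152.05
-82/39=-2.10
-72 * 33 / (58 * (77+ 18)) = -1188 / 2755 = -0.43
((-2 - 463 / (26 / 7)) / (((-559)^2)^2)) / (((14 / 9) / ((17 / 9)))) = -55981 / 35542552631404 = -0.00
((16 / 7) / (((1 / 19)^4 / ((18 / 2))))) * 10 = 187662240 / 7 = 26808891.43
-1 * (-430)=430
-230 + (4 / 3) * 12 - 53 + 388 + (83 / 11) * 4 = 1663 / 11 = 151.18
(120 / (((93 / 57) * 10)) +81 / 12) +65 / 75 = 27847 / 1860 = 14.97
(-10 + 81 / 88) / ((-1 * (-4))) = -2.27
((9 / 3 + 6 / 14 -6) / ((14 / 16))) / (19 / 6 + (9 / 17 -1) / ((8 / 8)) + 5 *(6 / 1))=-14688 / 163415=-0.09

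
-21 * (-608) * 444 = 5668992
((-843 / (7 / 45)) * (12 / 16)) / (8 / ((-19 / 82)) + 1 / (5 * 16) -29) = 43245900 / 675787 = 63.99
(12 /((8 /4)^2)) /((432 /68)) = 17 /36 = 0.47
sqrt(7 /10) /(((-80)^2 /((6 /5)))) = 3 * sqrt(70) /160000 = 0.00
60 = 60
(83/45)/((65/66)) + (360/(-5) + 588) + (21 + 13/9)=1580428/2925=540.32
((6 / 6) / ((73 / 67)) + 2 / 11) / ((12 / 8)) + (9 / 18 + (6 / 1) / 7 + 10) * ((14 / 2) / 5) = 400691 / 24090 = 16.63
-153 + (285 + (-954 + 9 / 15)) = -4107 / 5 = -821.40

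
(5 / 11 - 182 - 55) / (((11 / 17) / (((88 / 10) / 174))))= -18.49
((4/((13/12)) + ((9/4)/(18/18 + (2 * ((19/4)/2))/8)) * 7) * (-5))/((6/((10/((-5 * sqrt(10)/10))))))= 5000 * sqrt(10)/221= 71.54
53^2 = 2809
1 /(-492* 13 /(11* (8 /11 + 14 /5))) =-0.01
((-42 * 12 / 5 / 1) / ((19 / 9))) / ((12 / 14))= -5292 / 95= -55.71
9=9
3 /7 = 0.43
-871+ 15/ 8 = -6953/ 8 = -869.12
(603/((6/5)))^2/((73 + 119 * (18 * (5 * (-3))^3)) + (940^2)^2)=1010025/3122966923292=0.00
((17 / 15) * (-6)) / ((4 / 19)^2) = -153.42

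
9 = 9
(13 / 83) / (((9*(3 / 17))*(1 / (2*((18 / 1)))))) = 884 / 249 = 3.55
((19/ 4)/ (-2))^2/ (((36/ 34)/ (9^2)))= 55233/ 128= 431.51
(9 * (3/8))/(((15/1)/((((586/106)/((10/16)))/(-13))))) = -2637/17225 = -0.15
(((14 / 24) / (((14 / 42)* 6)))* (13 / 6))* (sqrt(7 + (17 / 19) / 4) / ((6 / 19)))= 5.38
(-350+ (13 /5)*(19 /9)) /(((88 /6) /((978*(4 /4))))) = -2526989 /110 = -22972.63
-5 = -5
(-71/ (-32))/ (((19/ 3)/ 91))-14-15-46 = -26217/ 608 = -43.12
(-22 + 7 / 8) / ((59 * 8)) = -169 / 3776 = -0.04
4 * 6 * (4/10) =48/5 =9.60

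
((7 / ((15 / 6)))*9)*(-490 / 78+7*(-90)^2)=18572862 / 13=1428681.69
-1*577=-577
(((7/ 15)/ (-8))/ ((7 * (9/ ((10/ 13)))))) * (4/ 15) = -1/ 5265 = -0.00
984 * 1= 984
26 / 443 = 0.06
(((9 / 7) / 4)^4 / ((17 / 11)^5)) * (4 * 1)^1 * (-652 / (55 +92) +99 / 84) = -674498498355 / 42763457585408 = -0.02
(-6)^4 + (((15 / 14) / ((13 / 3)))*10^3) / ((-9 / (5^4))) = -15874.33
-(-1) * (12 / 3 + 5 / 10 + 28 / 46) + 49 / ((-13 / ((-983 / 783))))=4607747 / 468234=9.84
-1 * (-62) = 62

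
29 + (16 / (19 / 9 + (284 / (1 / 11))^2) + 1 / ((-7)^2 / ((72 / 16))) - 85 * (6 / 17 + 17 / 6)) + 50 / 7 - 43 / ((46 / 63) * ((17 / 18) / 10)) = -858.15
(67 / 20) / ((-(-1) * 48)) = 67 / 960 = 0.07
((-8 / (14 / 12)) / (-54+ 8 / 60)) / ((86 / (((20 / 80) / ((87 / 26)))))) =195 / 1763258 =0.00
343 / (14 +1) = 343 / 15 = 22.87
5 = 5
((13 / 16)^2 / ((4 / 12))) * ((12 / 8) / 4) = 1521 / 2048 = 0.74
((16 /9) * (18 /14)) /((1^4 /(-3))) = -48 /7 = -6.86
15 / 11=1.36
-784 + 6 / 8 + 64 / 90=-140857 / 180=-782.54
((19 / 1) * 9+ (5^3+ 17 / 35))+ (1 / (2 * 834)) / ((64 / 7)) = 296.49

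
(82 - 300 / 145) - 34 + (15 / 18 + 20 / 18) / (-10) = 47749 / 1044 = 45.74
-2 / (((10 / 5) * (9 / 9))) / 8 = -1 / 8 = -0.12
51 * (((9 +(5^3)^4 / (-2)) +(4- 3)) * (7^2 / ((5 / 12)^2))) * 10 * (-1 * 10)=175710923105760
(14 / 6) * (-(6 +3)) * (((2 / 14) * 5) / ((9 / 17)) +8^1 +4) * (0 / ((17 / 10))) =0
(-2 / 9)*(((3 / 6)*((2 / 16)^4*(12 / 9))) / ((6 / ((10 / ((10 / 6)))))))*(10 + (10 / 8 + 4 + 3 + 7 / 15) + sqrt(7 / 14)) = -1123 / 1658880 - sqrt(2) / 55296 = -0.00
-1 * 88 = -88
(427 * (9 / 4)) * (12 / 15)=3843 / 5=768.60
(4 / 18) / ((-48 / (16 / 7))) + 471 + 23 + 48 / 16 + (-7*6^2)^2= 12096187 / 189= 64000.99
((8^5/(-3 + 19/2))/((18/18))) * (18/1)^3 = 382205952/13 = 29400457.85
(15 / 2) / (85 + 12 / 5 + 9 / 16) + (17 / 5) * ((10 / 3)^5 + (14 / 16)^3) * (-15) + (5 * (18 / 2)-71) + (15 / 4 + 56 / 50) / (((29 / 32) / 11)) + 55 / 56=-31084379935667587 / 1481080204800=-20987.64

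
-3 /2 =-1.50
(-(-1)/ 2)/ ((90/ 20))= 1/ 9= 0.11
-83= -83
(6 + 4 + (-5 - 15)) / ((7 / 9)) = -90 / 7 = -12.86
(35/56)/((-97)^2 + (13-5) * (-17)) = 0.00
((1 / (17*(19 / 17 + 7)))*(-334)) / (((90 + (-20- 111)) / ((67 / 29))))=11189 / 82041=0.14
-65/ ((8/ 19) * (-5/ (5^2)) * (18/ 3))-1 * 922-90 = -883.35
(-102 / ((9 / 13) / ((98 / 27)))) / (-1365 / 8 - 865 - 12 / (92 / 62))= 7970144 / 15555483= 0.51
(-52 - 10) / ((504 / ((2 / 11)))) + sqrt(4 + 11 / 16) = -31 / 1386 + 5*sqrt(3) / 4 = 2.14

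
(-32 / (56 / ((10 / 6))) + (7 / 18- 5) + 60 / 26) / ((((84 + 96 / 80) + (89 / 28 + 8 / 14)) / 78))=-106660 / 37359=-2.86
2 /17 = 0.12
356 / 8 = 89 / 2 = 44.50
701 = 701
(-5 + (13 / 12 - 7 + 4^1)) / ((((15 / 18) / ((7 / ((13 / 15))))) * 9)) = -581 / 78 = -7.45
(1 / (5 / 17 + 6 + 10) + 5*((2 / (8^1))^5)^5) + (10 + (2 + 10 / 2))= 5321002959738242409 / 311874274195406848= 17.06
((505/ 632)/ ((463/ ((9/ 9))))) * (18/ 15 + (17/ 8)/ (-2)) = 1111/ 4681856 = 0.00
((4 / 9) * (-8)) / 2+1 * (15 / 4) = 71 / 36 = 1.97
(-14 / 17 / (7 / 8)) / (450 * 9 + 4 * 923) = -8 / 65807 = -0.00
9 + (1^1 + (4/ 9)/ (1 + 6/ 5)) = 1010/ 99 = 10.20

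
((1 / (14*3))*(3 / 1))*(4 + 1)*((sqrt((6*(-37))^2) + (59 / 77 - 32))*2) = 73445 / 539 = 136.26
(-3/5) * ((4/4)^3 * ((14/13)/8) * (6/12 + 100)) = -4221/520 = -8.12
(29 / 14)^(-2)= 196 / 841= 0.23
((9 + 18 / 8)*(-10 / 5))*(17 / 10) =-153 / 4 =-38.25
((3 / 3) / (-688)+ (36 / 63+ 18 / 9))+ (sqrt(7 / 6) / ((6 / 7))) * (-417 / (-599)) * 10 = 12377 / 4816+ 4865 * sqrt(42) / 3594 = 11.34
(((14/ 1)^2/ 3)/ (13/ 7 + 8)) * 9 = 1372/ 23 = 59.65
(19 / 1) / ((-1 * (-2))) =19 / 2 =9.50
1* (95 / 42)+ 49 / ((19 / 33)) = 87.37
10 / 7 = 1.43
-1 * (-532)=532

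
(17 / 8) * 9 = 153 / 8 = 19.12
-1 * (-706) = 706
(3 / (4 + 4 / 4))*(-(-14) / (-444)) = -7 / 370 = -0.02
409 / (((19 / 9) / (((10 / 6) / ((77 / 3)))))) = 18405 / 1463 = 12.58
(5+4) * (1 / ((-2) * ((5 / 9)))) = -81 / 10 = -8.10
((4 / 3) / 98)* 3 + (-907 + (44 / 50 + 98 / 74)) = -41008014 / 45325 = -904.75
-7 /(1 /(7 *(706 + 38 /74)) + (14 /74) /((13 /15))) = -616117229 /19231432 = -32.04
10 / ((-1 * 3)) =-10 / 3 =-3.33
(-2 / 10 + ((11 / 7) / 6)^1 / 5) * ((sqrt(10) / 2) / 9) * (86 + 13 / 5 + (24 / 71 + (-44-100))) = 605957 * sqrt(10) / 1341900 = 1.43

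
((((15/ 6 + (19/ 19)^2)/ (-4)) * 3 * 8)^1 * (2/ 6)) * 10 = -70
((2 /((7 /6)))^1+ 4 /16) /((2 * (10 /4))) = 11 /28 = 0.39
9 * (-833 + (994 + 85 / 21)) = 10398 / 7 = 1485.43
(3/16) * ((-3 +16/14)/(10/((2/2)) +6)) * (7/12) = -13/1024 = -0.01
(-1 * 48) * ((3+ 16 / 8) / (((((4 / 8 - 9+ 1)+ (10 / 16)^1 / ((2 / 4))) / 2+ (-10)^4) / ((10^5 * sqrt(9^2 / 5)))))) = -9662.83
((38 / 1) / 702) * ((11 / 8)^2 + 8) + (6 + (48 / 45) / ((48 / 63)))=297101 / 37440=7.94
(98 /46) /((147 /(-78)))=-26 /23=-1.13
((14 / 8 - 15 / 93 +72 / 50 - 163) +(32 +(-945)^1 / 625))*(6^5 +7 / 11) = -171684031113 / 170500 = -1006944.46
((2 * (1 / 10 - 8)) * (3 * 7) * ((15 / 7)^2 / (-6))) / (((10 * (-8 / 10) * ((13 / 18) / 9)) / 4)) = -287955 / 182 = -1582.17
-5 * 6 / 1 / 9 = -10 / 3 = -3.33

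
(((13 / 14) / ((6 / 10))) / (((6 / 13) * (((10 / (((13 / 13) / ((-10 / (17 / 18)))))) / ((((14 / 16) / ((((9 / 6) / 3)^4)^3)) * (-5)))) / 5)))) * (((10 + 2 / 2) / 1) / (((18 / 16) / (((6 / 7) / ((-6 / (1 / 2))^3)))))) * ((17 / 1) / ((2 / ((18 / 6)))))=-5372510 / 15309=-350.94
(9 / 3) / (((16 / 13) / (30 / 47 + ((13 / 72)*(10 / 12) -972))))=-256353149 / 108288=-2367.33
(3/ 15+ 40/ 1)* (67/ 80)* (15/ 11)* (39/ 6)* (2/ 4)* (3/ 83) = 1575639/ 292160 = 5.39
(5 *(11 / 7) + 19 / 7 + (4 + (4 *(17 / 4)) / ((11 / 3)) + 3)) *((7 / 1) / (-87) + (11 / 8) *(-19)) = -5198115 / 8932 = -581.97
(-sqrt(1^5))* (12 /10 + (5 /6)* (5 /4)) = -269 /120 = -2.24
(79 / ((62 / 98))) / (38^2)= 3871 / 44764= 0.09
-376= -376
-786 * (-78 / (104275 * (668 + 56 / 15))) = 45981 / 52533745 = 0.00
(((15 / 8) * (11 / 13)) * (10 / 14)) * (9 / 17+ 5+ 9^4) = 7084275 / 952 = 7441.47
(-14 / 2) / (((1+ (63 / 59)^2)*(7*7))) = -3481 / 52150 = -0.07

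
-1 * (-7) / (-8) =-7 / 8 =-0.88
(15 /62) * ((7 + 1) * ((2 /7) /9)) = 40 /651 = 0.06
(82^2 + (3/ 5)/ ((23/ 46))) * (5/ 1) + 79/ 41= 1378745/ 41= 33627.93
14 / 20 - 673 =-6723 / 10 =-672.30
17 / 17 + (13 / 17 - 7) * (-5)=547 / 17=32.18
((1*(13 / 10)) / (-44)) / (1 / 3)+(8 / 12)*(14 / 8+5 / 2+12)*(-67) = -958217 / 1320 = -725.92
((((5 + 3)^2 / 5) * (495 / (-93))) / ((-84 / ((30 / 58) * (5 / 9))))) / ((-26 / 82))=-180400 / 245427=-0.74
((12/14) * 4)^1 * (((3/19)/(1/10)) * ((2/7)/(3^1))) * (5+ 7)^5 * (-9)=-1074954240/931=-1154623.24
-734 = -734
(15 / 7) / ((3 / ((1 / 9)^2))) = 5 / 567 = 0.01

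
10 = 10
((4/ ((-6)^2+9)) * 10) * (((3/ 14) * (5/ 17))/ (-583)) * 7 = -20/ 29733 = -0.00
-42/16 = -21/8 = -2.62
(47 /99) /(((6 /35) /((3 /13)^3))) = 1645 /48334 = 0.03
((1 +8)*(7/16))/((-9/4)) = -7/4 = -1.75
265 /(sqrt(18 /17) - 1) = 4505+795 * sqrt(34) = 9140.61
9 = 9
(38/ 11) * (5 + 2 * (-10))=-570/ 11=-51.82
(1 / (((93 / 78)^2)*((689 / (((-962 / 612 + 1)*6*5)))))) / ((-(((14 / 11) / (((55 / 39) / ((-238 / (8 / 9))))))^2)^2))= 1071794405000000 / 208610667416935587884671773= 0.00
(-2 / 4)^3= -0.12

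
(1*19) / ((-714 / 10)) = -95 / 357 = -0.27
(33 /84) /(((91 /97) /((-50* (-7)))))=146.57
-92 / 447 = -0.21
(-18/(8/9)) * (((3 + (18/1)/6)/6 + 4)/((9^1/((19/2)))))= -855/8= -106.88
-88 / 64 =-11 / 8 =-1.38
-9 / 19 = -0.47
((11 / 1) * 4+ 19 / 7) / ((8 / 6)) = 981 / 28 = 35.04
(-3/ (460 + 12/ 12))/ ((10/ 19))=-0.01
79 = 79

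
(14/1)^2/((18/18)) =196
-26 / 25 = -1.04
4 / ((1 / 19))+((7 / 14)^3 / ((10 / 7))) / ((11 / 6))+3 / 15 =76.25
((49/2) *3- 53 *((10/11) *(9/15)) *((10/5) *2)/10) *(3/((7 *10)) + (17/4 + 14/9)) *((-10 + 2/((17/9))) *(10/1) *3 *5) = -635929962/1309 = -485813.57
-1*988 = -988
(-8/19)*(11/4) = -22/19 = -1.16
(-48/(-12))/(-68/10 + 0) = -10/17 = -0.59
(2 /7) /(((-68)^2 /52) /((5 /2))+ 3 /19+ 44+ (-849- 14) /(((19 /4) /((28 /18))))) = -22230 /15786071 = -0.00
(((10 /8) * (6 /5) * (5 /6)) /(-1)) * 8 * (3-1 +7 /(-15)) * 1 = -46 /3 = -15.33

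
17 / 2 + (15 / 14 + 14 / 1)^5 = 418231773555 / 537824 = 777636.87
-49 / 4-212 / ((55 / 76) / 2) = -131591 / 220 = -598.14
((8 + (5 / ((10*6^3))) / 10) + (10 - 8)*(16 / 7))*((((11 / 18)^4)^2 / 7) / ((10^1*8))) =81492172713127 / 186616420378214400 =0.00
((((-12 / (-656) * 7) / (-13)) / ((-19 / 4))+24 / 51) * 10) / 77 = 813730 / 13256243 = 0.06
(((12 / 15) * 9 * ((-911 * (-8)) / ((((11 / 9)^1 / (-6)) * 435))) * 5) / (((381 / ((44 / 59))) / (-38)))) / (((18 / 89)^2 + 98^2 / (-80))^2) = 1201035146676756480 / 78542021990582133457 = 0.02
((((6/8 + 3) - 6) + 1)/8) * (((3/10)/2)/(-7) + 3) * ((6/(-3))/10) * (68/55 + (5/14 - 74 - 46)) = -38019141/3449600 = -11.02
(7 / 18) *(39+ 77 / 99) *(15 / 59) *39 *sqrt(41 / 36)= 81445 *sqrt(41) / 3186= 163.69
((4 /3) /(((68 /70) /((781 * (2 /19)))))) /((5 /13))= 284284 /969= 293.38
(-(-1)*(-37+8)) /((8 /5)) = -145 /8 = -18.12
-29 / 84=-0.35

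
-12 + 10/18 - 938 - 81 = -9274/9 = -1030.44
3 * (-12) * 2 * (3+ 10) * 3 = -2808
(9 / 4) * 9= 81 / 4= 20.25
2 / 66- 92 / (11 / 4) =-1103 / 33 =-33.42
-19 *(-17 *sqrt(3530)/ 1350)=323 *sqrt(3530)/ 1350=14.22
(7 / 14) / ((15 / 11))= 11 / 30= 0.37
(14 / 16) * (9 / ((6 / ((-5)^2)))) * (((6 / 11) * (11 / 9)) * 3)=525 / 8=65.62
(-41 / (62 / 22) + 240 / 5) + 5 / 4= 4303 / 124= 34.70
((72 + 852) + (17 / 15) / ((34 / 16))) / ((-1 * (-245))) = 13868 / 3675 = 3.77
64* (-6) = -384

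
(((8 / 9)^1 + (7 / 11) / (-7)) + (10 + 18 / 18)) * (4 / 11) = 4672 / 1089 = 4.29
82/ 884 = 41/ 442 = 0.09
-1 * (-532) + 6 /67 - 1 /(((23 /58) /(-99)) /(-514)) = -196923046 /1541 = -127789.13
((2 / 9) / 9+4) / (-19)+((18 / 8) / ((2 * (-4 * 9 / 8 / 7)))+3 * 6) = 98731 / 6156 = 16.04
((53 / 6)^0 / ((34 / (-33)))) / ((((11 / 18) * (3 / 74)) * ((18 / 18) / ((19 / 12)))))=-2109 / 34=-62.03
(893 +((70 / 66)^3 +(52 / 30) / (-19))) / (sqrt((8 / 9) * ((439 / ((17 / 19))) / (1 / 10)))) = 1526238533 * sqrt(708985) / 94920997050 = 13.54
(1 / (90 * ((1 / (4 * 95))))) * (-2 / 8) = -19 / 18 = -1.06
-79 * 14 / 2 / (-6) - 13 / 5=2687 / 30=89.57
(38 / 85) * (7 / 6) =133 / 255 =0.52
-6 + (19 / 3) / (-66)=-1207 / 198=-6.10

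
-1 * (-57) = 57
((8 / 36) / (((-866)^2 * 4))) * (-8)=-1 / 1687401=-0.00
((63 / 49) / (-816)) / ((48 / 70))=-5 / 2176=-0.00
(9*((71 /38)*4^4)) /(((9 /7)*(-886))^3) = -389648 /133798054473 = -0.00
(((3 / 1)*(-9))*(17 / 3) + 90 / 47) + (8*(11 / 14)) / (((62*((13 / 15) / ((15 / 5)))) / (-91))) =-266661 / 1457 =-183.02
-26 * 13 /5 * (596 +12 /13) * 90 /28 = -907920 /7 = -129702.86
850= 850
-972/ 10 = -486/ 5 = -97.20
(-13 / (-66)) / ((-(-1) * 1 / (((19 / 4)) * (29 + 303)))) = 20501 / 66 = 310.62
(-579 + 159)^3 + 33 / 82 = -74087999.60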